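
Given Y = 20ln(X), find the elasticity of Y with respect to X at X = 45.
Elasticity = 1/ln(45) ≈ 0.2627

Elasticity = (dY/dX) · (X/Y)

dY/dX = 20/X
At X = 45: dY/dX = 4/9, Y = 20·ln(45)

Elasticity = (4/9) · (45 / (20·ln(45))) = 1/ln(45) ≈ 0.2627

Interpretation: for a small percentage change in X, the percentage change in Y is approximately 0.26 times as large.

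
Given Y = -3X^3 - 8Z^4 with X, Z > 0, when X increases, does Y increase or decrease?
Y decreases

Taking the partial derivative:
∂Y/∂X = -9X^2

∂Y/∂X = -9X^2 < 0 (assuming positive values)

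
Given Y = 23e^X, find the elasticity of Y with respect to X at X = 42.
Elasticity = 42

Elasticity = (dY/dX) · (X/Y)

dY/dX = 23·e^X
At X = 42: dY/dX = 23·e^42, Y = 23·e^42

Elasticity = (23·e^42) · (42 / (23·e^42)) = 42

Interpretation: for a small percentage change in X, the percentage change in Y is approximately 42.00 times as large.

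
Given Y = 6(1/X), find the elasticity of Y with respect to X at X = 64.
Elasticity = -1

Elasticity = (dY/dX) · (X/Y)

dY/dX = -6/X²
At X = 64: dY/dX = -3/2048, Y = 3/32

Elasticity = (-3/2048) · (64 / (3/32)) = -1

Interpretation: for a small percentage change in X, the percentage change in Y is approximately -1.00 times as large.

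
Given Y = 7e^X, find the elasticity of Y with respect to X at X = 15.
Elasticity = 15

Elasticity = (dY/dX) · (X/Y)

dY/dX = 7·e^X
At X = 15: dY/dX = 7·e^15, Y = 7·e^15

Elasticity = (7·e^15) · (15 / (7·e^15)) = 15

Interpretation: for a small percentage change in X, the percentage change in Y is approximately 15.00 times as large.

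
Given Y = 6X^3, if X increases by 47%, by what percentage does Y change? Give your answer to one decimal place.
217.7%

For Y = 6X^3:
If X → X(1 + 0.47)
Then Y → Y · (1 + 0.47)^3
     ≈ Y · 3.1765

Percentage change = ((1 + 0.47)^3 − 1) × 100% ≈ 217.7%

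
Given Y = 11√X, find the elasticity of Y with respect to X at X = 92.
Elasticity = 1/2

Elasticity = (dY/dX) · (X/Y)

dY/dX = 11/(2·√X)
At X = 92: dY/dX = 11·√23/92, Y = 22·√23

Elasticity = (11·√23/92) · (92 / (22·√23)) = 1/2

Interpretation: for a small percentage change in X, the percentage change in Y is approximately 0.50 times as large.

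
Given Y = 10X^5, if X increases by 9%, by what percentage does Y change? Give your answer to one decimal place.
53.9%

For Y = 10X^5:
If X → X(1 + 0.09)
Then Y → Y · (1 + 0.09)^5
     ≈ Y · 1.5386

Percentage change = ((1 + 0.09)^5 − 1) × 100% ≈ 53.9%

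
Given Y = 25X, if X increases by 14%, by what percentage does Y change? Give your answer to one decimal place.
14.0%

For Y = 25X:
If X → X(1 + 0.14)
Then Y → Y · (1 + 0.14)^1
     = Y · 1.1400

Percentage change = ((1 + 0.14)^1 − 1) × 100% = 14.0%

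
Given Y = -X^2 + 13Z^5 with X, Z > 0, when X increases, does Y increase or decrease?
Y decreases

Taking the partial derivative:
∂Y/∂X = -2X

∂Y/∂X = -2X < 0 (assuming positive values)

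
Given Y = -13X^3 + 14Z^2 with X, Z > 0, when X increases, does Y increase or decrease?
Y decreases

Taking the partial derivative:
∂Y/∂X = -39X^2

∂Y/∂X = -39X^2 < 0 (assuming positive values)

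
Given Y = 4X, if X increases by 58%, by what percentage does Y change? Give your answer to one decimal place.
58.0%

For Y = 4X:
If X → X(1 + 0.58)
Then Y → Y · (1 + 0.58)^1
     = Y · 1.5800

Percentage change = ((1 + 0.58)^1 − 1) × 100% = 58.0%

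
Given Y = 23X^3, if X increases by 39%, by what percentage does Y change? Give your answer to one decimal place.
168.6%

For Y = 23X^3:
If X → X(1 + 0.39)
Then Y → Y · (1 + 0.39)^3
     ≈ Y · 2.6856

Percentage change = ((1 + 0.39)^3 − 1) × 100% ≈ 168.6%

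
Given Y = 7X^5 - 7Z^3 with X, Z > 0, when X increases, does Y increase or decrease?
Y increases

Taking the partial derivative:
∂Y/∂X = 35X^4

∂Y/∂X = 35X^4 > 0 (assuming positive values)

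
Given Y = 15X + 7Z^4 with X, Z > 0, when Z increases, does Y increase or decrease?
Y increases

Taking the partial derivative:
∂Y/∂Z = 28Z^3

∂Y/∂Z = 28Z^3 > 0 (assuming positive values)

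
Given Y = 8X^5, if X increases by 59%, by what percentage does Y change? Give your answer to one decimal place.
916.2%

For Y = 8X^5:
If X → X(1 + 0.59)
Then Y → Y · (1 + 0.59)^5
     ≈ Y · 10.1622

Percentage change = ((1 + 0.59)^5 − 1) × 100% ≈ 916.2%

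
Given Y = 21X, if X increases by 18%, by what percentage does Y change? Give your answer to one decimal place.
18.0%

For Y = 21X:
If X → X(1 + 0.18)
Then Y → Y · (1 + 0.18)^1
     = Y · 1.1800

Percentage change = ((1 + 0.18)^1 − 1) × 100% = 18.0%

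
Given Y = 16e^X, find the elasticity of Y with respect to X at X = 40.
Elasticity = 40

Elasticity = (dY/dX) · (X/Y)

dY/dX = 16·e^X
At X = 40: dY/dX = 16·e^40, Y = 16·e^40

Elasticity = (16·e^40) · (40 / (16·e^40)) = 40

Interpretation: for a small percentage change in X, the percentage change in Y is approximately 40.00 times as large.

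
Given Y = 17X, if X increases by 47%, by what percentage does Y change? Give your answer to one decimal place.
47.0%

For Y = 17X:
If X → X(1 + 0.47)
Then Y → Y · (1 + 0.47)^1
     = Y · 1.4700

Percentage change = ((1 + 0.47)^1 − 1) × 100% = 47.0%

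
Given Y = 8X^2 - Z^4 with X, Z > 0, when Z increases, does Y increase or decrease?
Y decreases

Taking the partial derivative:
∂Y/∂Z = -4Z^3

∂Y/∂Z = -4Z^3 < 0 (assuming positive values)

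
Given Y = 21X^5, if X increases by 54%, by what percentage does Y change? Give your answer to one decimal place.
766.2%

For Y = 21X^5:
If X → X(1 + 0.54)
Then Y → Y · (1 + 0.54)^5
     ≈ Y · 8.6617

Percentage change = ((1 + 0.54)^5 − 1) × 100% ≈ 766.2%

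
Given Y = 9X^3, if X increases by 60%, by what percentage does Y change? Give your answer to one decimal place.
309.6%

For Y = 9X^3:
If X → X(1 + 0.6)
Then Y → Y · (1 + 0.6)^3
     = Y · 4.0960

Percentage change = ((1 + 0.6)^3 − 1) × 100% = 309.6%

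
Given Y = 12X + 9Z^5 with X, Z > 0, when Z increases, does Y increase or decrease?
Y increases

Taking the partial derivative:
∂Y/∂Z = 45Z^4

∂Y/∂Z = 45Z^4 > 0 (assuming positive values)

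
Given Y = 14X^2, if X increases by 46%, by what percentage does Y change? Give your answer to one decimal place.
113.2%

For Y = 14X^2:
If X → X(1 + 0.46)
Then Y → Y · (1 + 0.46)^2
     = Y · 2.1316

Percentage change = ((1 + 0.46)^2 − 1) × 100% ≈ 113.2%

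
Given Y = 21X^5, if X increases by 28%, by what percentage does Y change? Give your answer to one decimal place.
243.6%

For Y = 21X^5:
If X → X(1 + 0.28)
Then Y → Y · (1 + 0.28)^5
     ≈ Y · 3.4360

Percentage change = ((1 + 0.28)^5 − 1) × 100% ≈ 243.6%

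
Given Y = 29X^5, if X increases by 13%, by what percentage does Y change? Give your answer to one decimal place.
84.2%

For Y = 29X^5:
If X → X(1 + 0.13)
Then Y → Y · (1 + 0.13)^5
     ≈ Y · 1.8424

Percentage change = ((1 + 0.13)^5 − 1) × 100% ≈ 84.2%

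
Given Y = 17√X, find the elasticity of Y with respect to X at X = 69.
Elasticity = 1/2

Elasticity = (dY/dX) · (X/Y)

dY/dX = 17/(2·√X)
At X = 69: dY/dX = 17·√69/138, Y = 17·√69

Elasticity = (17·√69/138) · (69 / (17·√69)) = 1/2

Interpretation: for a small percentage change in X, the percentage change in Y is approximately 0.50 times as large.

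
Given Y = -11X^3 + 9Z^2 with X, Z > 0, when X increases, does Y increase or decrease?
Y decreases

Taking the partial derivative:
∂Y/∂X = -33X^2

∂Y/∂X = -33X^2 < 0 (assuming positive values)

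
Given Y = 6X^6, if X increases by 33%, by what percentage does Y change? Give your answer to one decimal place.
453.5%

For Y = 6X^6:
If X → X(1 + 0.33)
Then Y → Y · (1 + 0.33)^6
     ≈ Y · 5.5349

Percentage change = ((1 + 0.33)^6 − 1) × 100% ≈ 453.5%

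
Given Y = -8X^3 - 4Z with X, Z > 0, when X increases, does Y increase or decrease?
Y decreases

Taking the partial derivative:
∂Y/∂X = -24X^2

∂Y/∂X = -24X^2 < 0 (assuming positive values)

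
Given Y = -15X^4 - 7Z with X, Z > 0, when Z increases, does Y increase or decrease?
Y decreases

Taking the partial derivative:
∂Y/∂Z = -7

∂Y/∂Z = -7 < 0 (assuming positive values)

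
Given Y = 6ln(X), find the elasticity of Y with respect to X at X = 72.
Elasticity = 1/ln(72) ≈ 0.2338

Elasticity = (dY/dX) · (X/Y)

dY/dX = 6/X
At X = 72: dY/dX = 1/12, Y = 6·ln(72)

Elasticity = (1/12) · (72 / (6·ln(72))) = 1/ln(72) ≈ 0.2338

Interpretation: for a small percentage change in X, the percentage change in Y is approximately 0.23 times as large.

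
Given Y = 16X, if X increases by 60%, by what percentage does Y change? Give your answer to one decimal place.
60.0%

For Y = 16X:
If X → X(1 + 0.6)
Then Y → Y · (1 + 0.6)^1
     = Y · 1.6000

Percentage change = ((1 + 0.6)^1 − 1) × 100% = 60.0%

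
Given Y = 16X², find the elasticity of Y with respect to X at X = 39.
Elasticity = 2

Elasticity = (dY/dX) · (X/Y)

dY/dX = 32·X
At X = 39: dY/dX = 1248, Y = 24336

Elasticity = 1248 · (39 / 24336) = 2

Interpretation: for a small percentage change in X, the percentage change in Y is approximately 2.00 times as large.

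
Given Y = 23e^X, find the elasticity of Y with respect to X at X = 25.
Elasticity = 25

Elasticity = (dY/dX) · (X/Y)

dY/dX = 23·e^X
At X = 25: dY/dX = 23·e^25, Y = 23·e^25

Elasticity = (23·e^25) · (25 / (23·e^25)) = 25

Interpretation: for a small percentage change in X, the percentage change in Y is approximately 25.00 times as large.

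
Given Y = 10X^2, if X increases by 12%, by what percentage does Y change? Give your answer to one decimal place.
25.4%

For Y = 10X^2:
If X → X(1 + 0.12)
Then Y → Y · (1 + 0.12)^2
     = Y · 1.2544

Percentage change = ((1 + 0.12)^2 − 1) × 100% ≈ 25.4%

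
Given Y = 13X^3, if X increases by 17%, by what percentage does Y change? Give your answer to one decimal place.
60.2%

For Y = 13X^3:
If X → X(1 + 0.17)
Then Y → Y · (1 + 0.17)^3
     ≈ Y · 1.6016

Percentage change = ((1 + 0.17)^3 − 1) × 100% ≈ 60.2%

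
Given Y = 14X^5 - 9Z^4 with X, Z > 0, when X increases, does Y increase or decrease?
Y increases

Taking the partial derivative:
∂Y/∂X = 70X^4

∂Y/∂X = 70X^4 > 0 (assuming positive values)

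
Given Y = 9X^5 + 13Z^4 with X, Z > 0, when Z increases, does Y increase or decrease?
Y increases

Taking the partial derivative:
∂Y/∂Z = 52Z^3

∂Y/∂Z = 52Z^3 > 0 (assuming positive values)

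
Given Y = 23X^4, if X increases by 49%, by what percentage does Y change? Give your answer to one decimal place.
392.9%

For Y = 23X^4:
If X → X(1 + 0.49)
Then Y → Y · (1 + 0.49)^4
     ≈ Y · 4.9288

Percentage change = ((1 + 0.49)^4 − 1) × 100% ≈ 392.9%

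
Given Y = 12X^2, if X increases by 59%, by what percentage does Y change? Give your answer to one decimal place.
152.8%

For Y = 12X^2:
If X → X(1 + 0.59)
Then Y → Y · (1 + 0.59)^2
     = Y · 2.5281

Percentage change = ((1 + 0.59)^2 − 1) × 100% ≈ 152.8%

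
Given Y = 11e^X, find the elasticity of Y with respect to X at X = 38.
Elasticity = 38

Elasticity = (dY/dX) · (X/Y)

dY/dX = 11·e^X
At X = 38: dY/dX = 11·e^38, Y = 11·e^38

Elasticity = (11·e^38) · (38 / (11·e^38)) = 38

Interpretation: for a small percentage change in X, the percentage change in Y is approximately 38.00 times as large.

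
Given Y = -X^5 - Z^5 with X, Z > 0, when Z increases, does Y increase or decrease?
Y decreases

Taking the partial derivative:
∂Y/∂Z = -5Z^4

∂Y/∂Z = -5Z^4 < 0 (assuming positive values)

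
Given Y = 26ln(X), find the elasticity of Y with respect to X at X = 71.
Elasticity = 1/ln(71) ≈ 0.2346

Elasticity = (dY/dX) · (X/Y)

dY/dX = 26/X
At X = 71: dY/dX = 26/71, Y = 26·ln(71)

Elasticity = (26/71) · (71 / (26·ln(71))) = 1/ln(71) ≈ 0.2346

Interpretation: for a small percentage change in X, the percentage change in Y is approximately 0.23 times as large.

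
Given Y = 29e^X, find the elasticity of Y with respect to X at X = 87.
Elasticity = 87

Elasticity = (dY/dX) · (X/Y)

dY/dX = 29·e^X
At X = 87: dY/dX = 29·e^87, Y = 29·e^87

Elasticity = (29·e^87) · (87 / (29·e^87)) = 87

Interpretation: for a small percentage change in X, the percentage change in Y is approximately 87.00 times as large.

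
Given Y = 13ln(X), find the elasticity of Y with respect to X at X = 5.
Elasticity = 1/ln(5) ≈ 0.6213

Elasticity = (dY/dX) · (X/Y)

dY/dX = 13/X
At X = 5: dY/dX = 13/5, Y = 13·ln(5)

Elasticity = (13/5) · (5 / (13·ln(5))) = 1/ln(5) ≈ 0.6213

Interpretation: for a small percentage change in X, the percentage change in Y is approximately 0.62 times as large.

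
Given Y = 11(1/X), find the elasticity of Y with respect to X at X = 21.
Elasticity = -1

Elasticity = (dY/dX) · (X/Y)

dY/dX = -11/X²
At X = 21: dY/dX = -11/441, Y = 11/21

Elasticity = (-11/441) · (21 / (11/21)) = -1

Interpretation: for a small percentage change in X, the percentage change in Y is approximately -1.00 times as large.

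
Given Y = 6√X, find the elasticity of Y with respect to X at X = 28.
Elasticity = 1/2

Elasticity = (dY/dX) · (X/Y)

dY/dX = 3/√X
At X = 28: dY/dX = 3·√7/14, Y = 12·√7

Elasticity = (3·√7/14) · (28 / (12·√7)) = 1/2

Interpretation: for a small percentage change in X, the percentage change in Y is approximately 0.50 times as large.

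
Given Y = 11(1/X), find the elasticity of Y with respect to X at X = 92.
Elasticity = -1

Elasticity = (dY/dX) · (X/Y)

dY/dX = -11/X²
At X = 92: dY/dX = -11/8464, Y = 11/92

Elasticity = (-11/8464) · (92 / (11/92)) = -1

Interpretation: for a small percentage change in X, the percentage change in Y is approximately -1.00 times as large.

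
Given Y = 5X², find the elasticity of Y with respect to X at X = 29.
Elasticity = 2

Elasticity = (dY/dX) · (X/Y)

dY/dX = 10·X
At X = 29: dY/dX = 290, Y = 4205

Elasticity = 290 · (29 / 4205) = 2

Interpretation: for a small percentage change in X, the percentage change in Y is approximately 2.00 times as large.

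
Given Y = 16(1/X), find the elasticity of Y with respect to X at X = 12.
Elasticity = -1

Elasticity = (dY/dX) · (X/Y)

dY/dX = -16/X²
At X = 12: dY/dX = -1/9, Y = 4/3

Elasticity = (-1/9) · (12 / (4/3)) = -1

Interpretation: for a small percentage change in X, the percentage change in Y is approximately -1.00 times as large.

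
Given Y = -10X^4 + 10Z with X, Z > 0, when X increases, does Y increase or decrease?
Y decreases

Taking the partial derivative:
∂Y/∂X = -40X^3

∂Y/∂X = -40X^3 < 0 (assuming positive values)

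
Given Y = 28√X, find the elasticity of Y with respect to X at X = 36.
Elasticity = 1/2

Elasticity = (dY/dX) · (X/Y)

dY/dX = 14/√X
At X = 36: dY/dX = 7/3, Y = 168

Elasticity = (7/3) · (36 / 168) = 1/2

Interpretation: for a small percentage change in X, the percentage change in Y is approximately 0.50 times as large.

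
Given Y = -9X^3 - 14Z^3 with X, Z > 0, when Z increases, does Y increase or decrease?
Y decreases

Taking the partial derivative:
∂Y/∂Z = -42Z^2

∂Y/∂Z = -42Z^2 < 0 (assuming positive values)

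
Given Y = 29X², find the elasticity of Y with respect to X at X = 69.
Elasticity = 2

Elasticity = (dY/dX) · (X/Y)

dY/dX = 58·X
At X = 69: dY/dX = 4002, Y = 138069

Elasticity = 4002 · (69 / 138069) = 2

Interpretation: for a small percentage change in X, the percentage change in Y is approximately 2.00 times as large.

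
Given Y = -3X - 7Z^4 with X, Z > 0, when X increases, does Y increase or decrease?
Y decreases

Taking the partial derivative:
∂Y/∂X = -3

∂Y/∂X = -3 < 0 (assuming positive values)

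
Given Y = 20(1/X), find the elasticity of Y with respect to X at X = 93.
Elasticity = -1

Elasticity = (dY/dX) · (X/Y)

dY/dX = -20/X²
At X = 93: dY/dX = -20/8649, Y = 20/93

Elasticity = (-20/8649) · (93 / (20/93)) = -1

Interpretation: for a small percentage change in X, the percentage change in Y is approximately -1.00 times as large.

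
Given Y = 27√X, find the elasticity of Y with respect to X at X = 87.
Elasticity = 1/2

Elasticity = (dY/dX) · (X/Y)

dY/dX = 27/(2·√X)
At X = 87: dY/dX = 9·√87/58, Y = 27·√87

Elasticity = (9·√87/58) · (87 / (27·√87)) = 1/2

Interpretation: for a small percentage change in X, the percentage change in Y is approximately 0.50 times as large.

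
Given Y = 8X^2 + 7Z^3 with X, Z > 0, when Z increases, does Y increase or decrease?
Y increases

Taking the partial derivative:
∂Y/∂Z = 21Z^2

∂Y/∂Z = 21Z^2 > 0 (assuming positive values)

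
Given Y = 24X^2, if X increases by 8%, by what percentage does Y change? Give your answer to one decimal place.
16.6%

For Y = 24X^2:
If X → X(1 + 0.08)
Then Y → Y · (1 + 0.08)^2
     = Y · 1.1664

Percentage change = ((1 + 0.08)^2 − 1) × 100% ≈ 16.6%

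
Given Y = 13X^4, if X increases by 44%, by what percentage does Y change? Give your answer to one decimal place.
330.0%

For Y = 13X^4:
If X → X(1 + 0.44)
Then Y → Y · (1 + 0.44)^4
     ≈ Y · 4.2998

Percentage change = ((1 + 0.44)^4 − 1) × 100% ≈ 330.0%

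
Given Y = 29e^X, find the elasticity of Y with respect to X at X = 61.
Elasticity = 61

Elasticity = (dY/dX) · (X/Y)

dY/dX = 29·e^X
At X = 61: dY/dX = 29·e^61, Y = 29·e^61

Elasticity = (29·e^61) · (61 / (29·e^61)) = 61

Interpretation: for a small percentage change in X, the percentage change in Y is approximately 61.00 times as large.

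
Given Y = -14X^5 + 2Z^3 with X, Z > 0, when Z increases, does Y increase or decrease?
Y increases

Taking the partial derivative:
∂Y/∂Z = 6Z^2

∂Y/∂Z = 6Z^2 > 0 (assuming positive values)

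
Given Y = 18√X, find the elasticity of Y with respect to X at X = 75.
Elasticity = 1/2

Elasticity = (dY/dX) · (X/Y)

dY/dX = 9/√X
At X = 75: dY/dX = 3·√3/5, Y = 90·√3

Elasticity = (3·√3/5) · (75 / (90·√3)) = 1/2

Interpretation: for a small percentage change in X, the percentage change in Y is approximately 0.50 times as large.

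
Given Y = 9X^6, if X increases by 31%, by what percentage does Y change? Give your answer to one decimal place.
405.4%

For Y = 9X^6:
If X → X(1 + 0.31)
Then Y → Y · (1 + 0.31)^6
     ≈ Y · 5.0539

Percentage change = ((1 + 0.31)^6 − 1) × 100% ≈ 405.4%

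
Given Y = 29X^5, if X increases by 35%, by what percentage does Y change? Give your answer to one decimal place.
348.4%

For Y = 29X^5:
If X → X(1 + 0.35)
Then Y → Y · (1 + 0.35)^5
     ≈ Y · 4.4840

Percentage change = ((1 + 0.35)^5 − 1) × 100% ≈ 348.4%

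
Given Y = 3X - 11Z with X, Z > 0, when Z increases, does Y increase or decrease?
Y decreases

Taking the partial derivative:
∂Y/∂Z = -11

∂Y/∂Z = -11 < 0 (assuming positive values)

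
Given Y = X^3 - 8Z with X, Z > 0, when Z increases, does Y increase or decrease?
Y decreases

Taking the partial derivative:
∂Y/∂Z = -8

∂Y/∂Z = -8 < 0 (assuming positive values)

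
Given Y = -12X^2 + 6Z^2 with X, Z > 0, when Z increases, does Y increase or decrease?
Y increases

Taking the partial derivative:
∂Y/∂Z = 12Z

∂Y/∂Z = 12Z > 0 (assuming positive values)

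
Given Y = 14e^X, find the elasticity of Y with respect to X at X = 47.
Elasticity = 47

Elasticity = (dY/dX) · (X/Y)

dY/dX = 14·e^X
At X = 47: dY/dX = 14·e^47, Y = 14·e^47

Elasticity = (14·e^47) · (47 / (14·e^47)) = 47

Interpretation: for a small percentage change in X, the percentage change in Y is approximately 47.00 times as large.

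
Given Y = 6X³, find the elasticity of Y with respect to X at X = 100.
Elasticity = 3

Elasticity = (dY/dX) · (X/Y)

dY/dX = 18·X²
At X = 100: dY/dX = 180000, Y = 6000000

Elasticity = 180000 · (100 / 6000000) = 3

Interpretation: for a small percentage change in X, the percentage change in Y is approximately 3.00 times as large.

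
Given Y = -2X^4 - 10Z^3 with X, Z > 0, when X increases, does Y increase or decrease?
Y decreases

Taking the partial derivative:
∂Y/∂X = -8X^3

∂Y/∂X = -8X^3 < 0 (assuming positive values)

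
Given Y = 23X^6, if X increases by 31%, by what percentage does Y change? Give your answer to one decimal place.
405.4%

For Y = 23X^6:
If X → X(1 + 0.31)
Then Y → Y · (1 + 0.31)^6
     ≈ Y · 5.0539

Percentage change = ((1 + 0.31)^6 − 1) × 100% ≈ 405.4%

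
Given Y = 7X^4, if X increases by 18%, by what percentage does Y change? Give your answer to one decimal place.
93.9%

For Y = 7X^4:
If X → X(1 + 0.18)
Then Y → Y · (1 + 0.18)^4
     ≈ Y · 1.9388

Percentage change = ((1 + 0.18)^4 − 1) × 100% ≈ 93.9%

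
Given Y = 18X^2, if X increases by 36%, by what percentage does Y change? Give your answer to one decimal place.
85.0%

For Y = 18X^2:
If X → X(1 + 0.36)
Then Y → Y · (1 + 0.36)^2
     = Y · 1.8496

Percentage change = ((1 + 0.36)^2 − 1) × 100% ≈ 85.0%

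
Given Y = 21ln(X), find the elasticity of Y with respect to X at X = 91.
Elasticity = 1/ln(91) ≈ 0.2217

Elasticity = (dY/dX) · (X/Y)

dY/dX = 21/X
At X = 91: dY/dX = 3/13, Y = 21·ln(91)

Elasticity = (3/13) · (91 / (21·ln(91))) = 1/ln(91) ≈ 0.2217

Interpretation: for a small percentage change in X, the percentage change in Y is approximately 0.22 times as large.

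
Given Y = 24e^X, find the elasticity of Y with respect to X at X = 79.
Elasticity = 79

Elasticity = (dY/dX) · (X/Y)

dY/dX = 24·e^X
At X = 79: dY/dX = 24·e^79, Y = 24·e^79

Elasticity = (24·e^79) · (79 / (24·e^79)) = 79

Interpretation: for a small percentage change in X, the percentage change in Y is approximately 79.00 times as large.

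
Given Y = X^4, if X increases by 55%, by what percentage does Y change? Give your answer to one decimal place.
477.2%

For Y = X^4:
If X → X(1 + 0.55)
Then Y → Y · (1 + 0.55)^4
     ≈ Y · 5.7720

Percentage change = ((1 + 0.55)^4 − 1) × 100% ≈ 477.2%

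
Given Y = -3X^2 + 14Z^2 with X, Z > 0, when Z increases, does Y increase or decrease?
Y increases

Taking the partial derivative:
∂Y/∂Z = 28Z

∂Y/∂Z = 28Z > 0 (assuming positive values)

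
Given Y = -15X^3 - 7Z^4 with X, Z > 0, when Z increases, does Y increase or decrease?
Y decreases

Taking the partial derivative:
∂Y/∂Z = -28Z^3

∂Y/∂Z = -28Z^3 < 0 (assuming positive values)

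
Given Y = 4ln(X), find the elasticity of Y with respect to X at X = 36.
Elasticity = 1/ln(36) ≈ 0.2791

Elasticity = (dY/dX) · (X/Y)

dY/dX = 4/X
At X = 36: dY/dX = 1/9, Y = 4·ln(36)

Elasticity = (1/9) · (36 / (4·ln(36))) = 1/ln(36) ≈ 0.2791

Interpretation: for a small percentage change in X, the percentage change in Y is approximately 0.28 times as large.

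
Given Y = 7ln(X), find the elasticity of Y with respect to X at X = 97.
Elasticity = 1/ln(97) ≈ 0.2186

Elasticity = (dY/dX) · (X/Y)

dY/dX = 7/X
At X = 97: dY/dX = 7/97, Y = 7·ln(97)

Elasticity = (7/97) · (97 / (7·ln(97))) = 1/ln(97) ≈ 0.2186

Interpretation: for a small percentage change in X, the percentage change in Y is approximately 0.22 times as large.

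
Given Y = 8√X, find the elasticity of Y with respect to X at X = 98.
Elasticity = 1/2

Elasticity = (dY/dX) · (X/Y)

dY/dX = 4/√X
At X = 98: dY/dX = 2·√2/7, Y = 56·√2

Elasticity = (2·√2/7) · (98 / (56·√2)) = 1/2

Interpretation: for a small percentage change in X, the percentage change in Y is approximately 0.50 times as large.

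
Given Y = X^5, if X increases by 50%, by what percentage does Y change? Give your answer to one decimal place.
659.4%

For Y = X^5:
If X → X(1 + 0.5)
Then Y → Y · (1 + 0.5)^5
     ≈ Y · 7.5938

Percentage change = ((1 + 0.5)^5 − 1) × 100% ≈ 659.4%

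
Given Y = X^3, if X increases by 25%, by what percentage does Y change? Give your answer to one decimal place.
95.3%

For Y = X^3:
If X → X(1 + 0.25)
Then Y → Y · (1 + 0.25)^3
     ≈ Y · 1.9531

Percentage change = ((1 + 0.25)^3 − 1) × 100% ≈ 95.3%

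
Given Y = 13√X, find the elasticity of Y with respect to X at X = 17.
Elasticity = 1/2

Elasticity = (dY/dX) · (X/Y)

dY/dX = 13/(2·√X)
At X = 17: dY/dX = 13·√17/34, Y = 13·√17

Elasticity = (13·√17/34) · (17 / (13·√17)) = 1/2

Interpretation: for a small percentage change in X, the percentage change in Y is approximately 0.50 times as large.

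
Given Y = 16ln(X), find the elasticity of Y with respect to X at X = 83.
Elasticity = 1/ln(83) ≈ 0.2263

Elasticity = (dY/dX) · (X/Y)

dY/dX = 16/X
At X = 83: dY/dX = 16/83, Y = 16·ln(83)

Elasticity = (16/83) · (83 / (16·ln(83))) = 1/ln(83) ≈ 0.2263

Interpretation: for a small percentage change in X, the percentage change in Y is approximately 0.23 times as large.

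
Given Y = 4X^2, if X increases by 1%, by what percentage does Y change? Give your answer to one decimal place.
2.0%

For Y = 4X^2:
If X → X(1 + 0.01)
Then Y → Y · (1 + 0.01)^2
     = Y · 1.0201

Percentage change = ((1 + 0.01)^2 − 1) × 100% ≈ 2.0%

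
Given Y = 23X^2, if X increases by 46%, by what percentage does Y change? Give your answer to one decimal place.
113.2%

For Y = 23X^2:
If X → X(1 + 0.46)
Then Y → Y · (1 + 0.46)^2
     = Y · 2.1316

Percentage change = ((1 + 0.46)^2 − 1) × 100% ≈ 113.2%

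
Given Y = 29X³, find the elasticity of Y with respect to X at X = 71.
Elasticity = 3

Elasticity = (dY/dX) · (X/Y)

dY/dX = 87·X²
At X = 71: dY/dX = 438567, Y = 10379419

Elasticity = 438567 · (71 / 10379419) = 3

Interpretation: for a small percentage change in X, the percentage change in Y is approximately 3.00 times as large.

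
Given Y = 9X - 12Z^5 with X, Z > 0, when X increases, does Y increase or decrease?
Y increases

Taking the partial derivative:
∂Y/∂X = 9

∂Y/∂X = 9 > 0 (assuming positive values)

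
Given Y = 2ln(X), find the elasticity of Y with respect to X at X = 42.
Elasticity = 1/ln(42) ≈ 0.2675

Elasticity = (dY/dX) · (X/Y)

dY/dX = 2/X
At X = 42: dY/dX = 1/21, Y = 2·ln(42)

Elasticity = (1/21) · (42 / (2·ln(42))) = 1/ln(42) ≈ 0.2675

Interpretation: for a small percentage change in X, the percentage change in Y is approximately 0.27 times as large.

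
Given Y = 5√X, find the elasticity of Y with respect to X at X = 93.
Elasticity = 1/2

Elasticity = (dY/dX) · (X/Y)

dY/dX = 5/(2·√X)
At X = 93: dY/dX = 5·√93/186, Y = 5·√93

Elasticity = (5·√93/186) · (93 / (5·√93)) = 1/2

Interpretation: for a small percentage change in X, the percentage change in Y is approximately 0.50 times as large.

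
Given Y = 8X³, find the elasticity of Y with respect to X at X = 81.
Elasticity = 3

Elasticity = (dY/dX) · (X/Y)

dY/dX = 24·X²
At X = 81: dY/dX = 157464, Y = 4251528

Elasticity = 157464 · (81 / 4251528) = 3

Interpretation: for a small percentage change in X, the percentage change in Y is approximately 3.00 times as large.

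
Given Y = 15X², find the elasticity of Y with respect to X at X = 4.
Elasticity = 2

Elasticity = (dY/dX) · (X/Y)

dY/dX = 30·X
At X = 4: dY/dX = 120, Y = 240

Elasticity = 120 · (4 / 240) = 2

Interpretation: for a small percentage change in X, the percentage change in Y is approximately 2.00 times as large.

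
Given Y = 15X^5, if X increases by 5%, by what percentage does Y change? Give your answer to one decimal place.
27.6%

For Y = 15X^5:
If X → X(1 + 0.05)
Then Y → Y · (1 + 0.05)^5
     ≈ Y · 1.2763

Percentage change = ((1 + 0.05)^5 − 1) × 100% ≈ 27.6%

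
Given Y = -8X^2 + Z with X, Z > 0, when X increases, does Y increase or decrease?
Y decreases

Taking the partial derivative:
∂Y/∂X = -16X

∂Y/∂X = -16X < 0 (assuming positive values)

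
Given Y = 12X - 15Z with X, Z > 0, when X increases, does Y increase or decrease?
Y increases

Taking the partial derivative:
∂Y/∂X = 12

∂Y/∂X = 12 > 0 (assuming positive values)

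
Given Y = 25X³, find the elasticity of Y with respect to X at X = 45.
Elasticity = 3

Elasticity = (dY/dX) · (X/Y)

dY/dX = 75·X²
At X = 45: dY/dX = 151875, Y = 2278125

Elasticity = 151875 · (45 / 2278125) = 3

Interpretation: for a small percentage change in X, the percentage change in Y is approximately 3.00 times as large.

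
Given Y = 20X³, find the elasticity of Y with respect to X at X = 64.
Elasticity = 3

Elasticity = (dY/dX) · (X/Y)

dY/dX = 60·X²
At X = 64: dY/dX = 245760, Y = 5242880

Elasticity = 245760 · (64 / 5242880) = 3

Interpretation: for a small percentage change in X, the percentage change in Y is approximately 3.00 times as large.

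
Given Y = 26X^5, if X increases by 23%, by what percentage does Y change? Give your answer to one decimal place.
181.5%

For Y = 26X^5:
If X → X(1 + 0.23)
Then Y → Y · (1 + 0.23)^5
     ≈ Y · 2.8153

Percentage change = ((1 + 0.23)^5 − 1) × 100% ≈ 181.5%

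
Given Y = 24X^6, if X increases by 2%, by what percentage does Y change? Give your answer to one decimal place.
12.6%

For Y = 24X^6:
If X → X(1 + 0.02)
Then Y → Y · (1 + 0.02)^6
     ≈ Y · 1.1262

Percentage change = ((1 + 0.02)^6 − 1) × 100% ≈ 12.6%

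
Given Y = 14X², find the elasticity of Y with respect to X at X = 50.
Elasticity = 2

Elasticity = (dY/dX) · (X/Y)

dY/dX = 28·X
At X = 50: dY/dX = 1400, Y = 35000

Elasticity = 1400 · (50 / 35000) = 2

Interpretation: for a small percentage change in X, the percentage change in Y is approximately 2.00 times as large.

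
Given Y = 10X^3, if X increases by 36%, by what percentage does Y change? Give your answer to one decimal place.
151.5%

For Y = 10X^3:
If X → X(1 + 0.36)
Then Y → Y · (1 + 0.36)^3
     ≈ Y · 2.5155

Percentage change = ((1 + 0.36)^3 − 1) × 100% ≈ 151.5%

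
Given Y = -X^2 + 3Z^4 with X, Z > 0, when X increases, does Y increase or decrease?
Y decreases

Taking the partial derivative:
∂Y/∂X = -2X

∂Y/∂X = -2X < 0 (assuming positive values)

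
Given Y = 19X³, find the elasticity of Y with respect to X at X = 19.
Elasticity = 3

Elasticity = (dY/dX) · (X/Y)

dY/dX = 57·X²
At X = 19: dY/dX = 20577, Y = 130321

Elasticity = 20577 · (19 / 130321) = 3

Interpretation: for a small percentage change in X, the percentage change in Y is approximately 3.00 times as large.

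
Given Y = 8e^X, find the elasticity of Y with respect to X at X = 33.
Elasticity = 33

Elasticity = (dY/dX) · (X/Y)

dY/dX = 8·e^X
At X = 33: dY/dX = 8·e^33, Y = 8·e^33

Elasticity = (8·e^33) · (33 / (8·e^33)) = 33

Interpretation: for a small percentage change in X, the percentage change in Y is approximately 33.00 times as large.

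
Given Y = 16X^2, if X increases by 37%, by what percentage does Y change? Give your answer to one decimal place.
87.7%

For Y = 16X^2:
If X → X(1 + 0.37)
Then Y → Y · (1 + 0.37)^2
     = Y · 1.8769

Percentage change = ((1 + 0.37)^2 − 1) × 100% ≈ 87.7%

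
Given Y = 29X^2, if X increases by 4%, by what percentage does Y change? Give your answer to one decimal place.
8.2%

For Y = 29X^2:
If X → X(1 + 0.04)
Then Y → Y · (1 + 0.04)^2
     = Y · 1.0816

Percentage change = ((1 + 0.04)^2 − 1) × 100% ≈ 8.2%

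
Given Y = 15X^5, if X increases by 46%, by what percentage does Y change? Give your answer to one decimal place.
563.4%

For Y = 15X^5:
If X → X(1 + 0.46)
Then Y → Y · (1 + 0.46)^5
     ≈ Y · 6.6338

Percentage change = ((1 + 0.46)^5 − 1) × 100% ≈ 563.4%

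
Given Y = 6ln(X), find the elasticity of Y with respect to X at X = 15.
Elasticity = 1/ln(15) ≈ 0.3693

Elasticity = (dY/dX) · (X/Y)

dY/dX = 6/X
At X = 15: dY/dX = 2/5, Y = 6·ln(15)

Elasticity = (2/5) · (15 / (6·ln(15))) = 1/ln(15) ≈ 0.3693

Interpretation: for a small percentage change in X, the percentage change in Y is approximately 0.37 times as large.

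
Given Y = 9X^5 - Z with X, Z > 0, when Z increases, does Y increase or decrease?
Y decreases

Taking the partial derivative:
∂Y/∂Z = -1

∂Y/∂Z = -1 < 0 (assuming positive values)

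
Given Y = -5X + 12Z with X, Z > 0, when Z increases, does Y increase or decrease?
Y increases

Taking the partial derivative:
∂Y/∂Z = 12

∂Y/∂Z = 12 > 0 (assuming positive values)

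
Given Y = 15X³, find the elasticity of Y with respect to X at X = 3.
Elasticity = 3

Elasticity = (dY/dX) · (X/Y)

dY/dX = 45·X²
At X = 3: dY/dX = 405, Y = 405

Elasticity = 405 · (3 / 405) = 3

Interpretation: for a small percentage change in X, the percentage change in Y is approximately 3.00 times as large.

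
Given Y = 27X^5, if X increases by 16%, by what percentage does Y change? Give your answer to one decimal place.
110.0%

For Y = 27X^5:
If X → X(1 + 0.16)
Then Y → Y · (1 + 0.16)^5
     ≈ Y · 2.1003

Percentage change = ((1 + 0.16)^5 − 1) × 100% ≈ 110.0%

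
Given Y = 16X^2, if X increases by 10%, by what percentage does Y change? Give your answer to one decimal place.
21.0%

For Y = 16X^2:
If X → X(1 + 0.1)
Then Y → Y · (1 + 0.1)^2
     = Y · 1.2100

Percentage change = ((1 + 0.1)^2 − 1) × 100% = 21.0%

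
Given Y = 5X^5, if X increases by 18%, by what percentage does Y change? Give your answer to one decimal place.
128.8%

For Y = 5X^5:
If X → X(1 + 0.18)
Then Y → Y · (1 + 0.18)^5
     ≈ Y · 2.2878

Percentage change = ((1 + 0.18)^5 − 1) × 100% ≈ 128.8%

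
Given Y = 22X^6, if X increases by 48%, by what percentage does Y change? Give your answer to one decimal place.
950.9%

For Y = 22X^6:
If X → X(1 + 0.48)
Then Y → Y · (1 + 0.48)^6
     ≈ Y · 10.5092

Percentage change = ((1 + 0.48)^6 − 1) × 100% ≈ 950.9%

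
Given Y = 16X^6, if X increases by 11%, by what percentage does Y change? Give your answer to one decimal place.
87.0%

For Y = 16X^6:
If X → X(1 + 0.11)
Then Y → Y · (1 + 0.11)^6
     ≈ Y · 1.8704

Percentage change = ((1 + 0.11)^6 − 1) × 100% ≈ 87.0%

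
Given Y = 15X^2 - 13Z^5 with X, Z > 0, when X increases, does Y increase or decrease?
Y increases

Taking the partial derivative:
∂Y/∂X = 30X

∂Y/∂X = 30X > 0 (assuming positive values)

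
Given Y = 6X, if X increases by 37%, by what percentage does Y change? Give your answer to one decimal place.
37.0%

For Y = 6X:
If X → X(1 + 0.37)
Then Y → Y · (1 + 0.37)^1
     = Y · 1.3700

Percentage change = ((1 + 0.37)^1 − 1) × 100% = 37.0%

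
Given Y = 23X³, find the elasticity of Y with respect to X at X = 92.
Elasticity = 3

Elasticity = (dY/dX) · (X/Y)

dY/dX = 69·X²
At X = 92: dY/dX = 584016, Y = 17909824

Elasticity = 584016 · (92 / 17909824) = 3

Interpretation: for a small percentage change in X, the percentage change in Y is approximately 3.00 times as large.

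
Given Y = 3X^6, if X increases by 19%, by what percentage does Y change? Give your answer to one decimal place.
184.0%

For Y = 3X^6:
If X → X(1 + 0.19)
Then Y → Y · (1 + 0.19)^6
     ≈ Y · 2.8398

Percentage change = ((1 + 0.19)^6 − 1) × 100% ≈ 184.0%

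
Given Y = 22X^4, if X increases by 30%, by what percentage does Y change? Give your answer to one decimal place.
185.6%

For Y = 22X^4:
If X → X(1 + 0.3)
Then Y → Y · (1 + 0.3)^4
     = Y · 2.8561

Percentage change = ((1 + 0.3)^4 − 1) × 100% ≈ 185.6%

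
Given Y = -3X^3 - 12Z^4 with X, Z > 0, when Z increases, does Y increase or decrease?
Y decreases

Taking the partial derivative:
∂Y/∂Z = -48Z^3

∂Y/∂Z = -48Z^3 < 0 (assuming positive values)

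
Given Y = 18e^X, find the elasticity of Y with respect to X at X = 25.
Elasticity = 25

Elasticity = (dY/dX) · (X/Y)

dY/dX = 18·e^X
At X = 25: dY/dX = 18·e^25, Y = 18·e^25

Elasticity = (18·e^25) · (25 / (18·e^25)) = 25

Interpretation: for a small percentage change in X, the percentage change in Y is approximately 25.00 times as large.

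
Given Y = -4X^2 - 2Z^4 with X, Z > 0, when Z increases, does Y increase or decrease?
Y decreases

Taking the partial derivative:
∂Y/∂Z = -8Z^3

∂Y/∂Z = -8Z^3 < 0 (assuming positive values)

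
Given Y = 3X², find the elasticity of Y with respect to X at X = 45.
Elasticity = 2

Elasticity = (dY/dX) · (X/Y)

dY/dX = 6·X
At X = 45: dY/dX = 270, Y = 6075

Elasticity = 270 · (45 / 6075) = 2

Interpretation: for a small percentage change in X, the percentage change in Y is approximately 2.00 times as large.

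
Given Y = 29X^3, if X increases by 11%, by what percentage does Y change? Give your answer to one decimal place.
36.8%

For Y = 29X^3:
If X → X(1 + 0.11)
Then Y → Y · (1 + 0.11)^3
     ≈ Y · 1.3676

Percentage change = ((1 + 0.11)^3 − 1) × 100% ≈ 36.8%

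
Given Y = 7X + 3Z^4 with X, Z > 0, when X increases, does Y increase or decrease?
Y increases

Taking the partial derivative:
∂Y/∂X = 7

∂Y/∂X = 7 > 0 (assuming positive values)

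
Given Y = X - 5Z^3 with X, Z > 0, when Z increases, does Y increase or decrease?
Y decreases

Taking the partial derivative:
∂Y/∂Z = -15Z^2

∂Y/∂Z = -15Z^2 < 0 (assuming positive values)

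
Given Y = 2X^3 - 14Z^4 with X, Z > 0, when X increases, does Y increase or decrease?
Y increases

Taking the partial derivative:
∂Y/∂X = 6X^2

∂Y/∂X = 6X^2 > 0 (assuming positive values)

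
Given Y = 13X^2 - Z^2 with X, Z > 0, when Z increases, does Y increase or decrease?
Y decreases

Taking the partial derivative:
∂Y/∂Z = -2Z

∂Y/∂Z = -2Z < 0 (assuming positive values)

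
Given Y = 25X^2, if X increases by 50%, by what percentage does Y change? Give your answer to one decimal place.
125.0%

For Y = 25X^2:
If X → X(1 + 0.5)
Then Y → Y · (1 + 0.5)^2
     = Y · 2.2500

Percentage change = ((1 + 0.5)^2 − 1) × 100% = 125.0%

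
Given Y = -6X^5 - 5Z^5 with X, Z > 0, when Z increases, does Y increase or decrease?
Y decreases

Taking the partial derivative:
∂Y/∂Z = -25Z^4

∂Y/∂Z = -25Z^4 < 0 (assuming positive values)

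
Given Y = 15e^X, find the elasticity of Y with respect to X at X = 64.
Elasticity = 64

Elasticity = (dY/dX) · (X/Y)

dY/dX = 15·e^X
At X = 64: dY/dX = 15·e^64, Y = 15·e^64

Elasticity = (15·e^64) · (64 / (15·e^64)) = 64

Interpretation: for a small percentage change in X, the percentage change in Y is approximately 64.00 times as large.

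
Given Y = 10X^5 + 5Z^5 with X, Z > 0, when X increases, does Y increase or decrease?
Y increases

Taking the partial derivative:
∂Y/∂X = 50X^4

∂Y/∂X = 50X^4 > 0 (assuming positive values)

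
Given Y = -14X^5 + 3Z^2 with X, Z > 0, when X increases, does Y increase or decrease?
Y decreases

Taking the partial derivative:
∂Y/∂X = -70X^4

∂Y/∂X = -70X^4 < 0 (assuming positive values)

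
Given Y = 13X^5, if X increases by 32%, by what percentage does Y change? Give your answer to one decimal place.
300.7%

For Y = 13X^5:
If X → X(1 + 0.32)
Then Y → Y · (1 + 0.32)^5
     ≈ Y · 4.0075

Percentage change = ((1 + 0.32)^5 − 1) × 100% ≈ 300.7%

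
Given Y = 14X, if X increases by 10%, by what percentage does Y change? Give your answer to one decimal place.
10.0%

For Y = 14X:
If X → X(1 + 0.1)
Then Y → Y · (1 + 0.1)^1
     = Y · 1.1000

Percentage change = ((1 + 0.1)^1 − 1) × 100% = 10.0%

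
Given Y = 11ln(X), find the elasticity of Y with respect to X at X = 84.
Elasticity = 1/ln(84) ≈ 0.2257

Elasticity = (dY/dX) · (X/Y)

dY/dX = 11/X
At X = 84: dY/dX = 11/84, Y = 11·ln(84)

Elasticity = (11/84) · (84 / (11·ln(84))) = 1/ln(84) ≈ 0.2257

Interpretation: for a small percentage change in X, the percentage change in Y is approximately 0.23 times as large.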